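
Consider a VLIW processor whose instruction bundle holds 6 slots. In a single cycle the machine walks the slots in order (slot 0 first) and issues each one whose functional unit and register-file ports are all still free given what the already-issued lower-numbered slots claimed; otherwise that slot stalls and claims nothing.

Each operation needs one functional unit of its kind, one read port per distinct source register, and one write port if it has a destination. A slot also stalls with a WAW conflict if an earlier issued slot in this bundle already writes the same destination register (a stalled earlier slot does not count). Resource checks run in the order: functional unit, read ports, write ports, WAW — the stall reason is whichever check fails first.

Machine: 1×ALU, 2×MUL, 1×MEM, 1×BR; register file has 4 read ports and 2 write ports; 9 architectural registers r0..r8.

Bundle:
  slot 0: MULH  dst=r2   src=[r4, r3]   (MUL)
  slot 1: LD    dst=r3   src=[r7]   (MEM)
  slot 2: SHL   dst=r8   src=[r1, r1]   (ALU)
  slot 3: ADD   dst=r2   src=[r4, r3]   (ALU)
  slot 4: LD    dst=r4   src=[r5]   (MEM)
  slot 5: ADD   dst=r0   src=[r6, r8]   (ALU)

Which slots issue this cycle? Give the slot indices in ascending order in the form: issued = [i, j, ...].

(0) want 1×MUL +2rd +1wr — yes → AL1|MU1|ME1|BR1|rd2|wr1
(1) want 1×MEM +1rd +1wr — yes → AL1|MU1|ME0|BR1|rd1|wr0
(2) want 1×ALU +1rd +1wr — WR_PORT → AL1|MU1|ME0|BR1|rd1|wr0
(3) want 1×ALU +2rd +1wr — RD_PORT → AL1|MU1|ME0|BR1|rd1|wr0
(4) want 1×MEM +1rd +1wr — FU → AL1|MU1|ME0|BR1|rd1|wr0
(5) want 1×ALU +2rd +1wr — RD_PORT → AL1|MU1|ME0|BR1|rd1|wr0

issued = [0, 1]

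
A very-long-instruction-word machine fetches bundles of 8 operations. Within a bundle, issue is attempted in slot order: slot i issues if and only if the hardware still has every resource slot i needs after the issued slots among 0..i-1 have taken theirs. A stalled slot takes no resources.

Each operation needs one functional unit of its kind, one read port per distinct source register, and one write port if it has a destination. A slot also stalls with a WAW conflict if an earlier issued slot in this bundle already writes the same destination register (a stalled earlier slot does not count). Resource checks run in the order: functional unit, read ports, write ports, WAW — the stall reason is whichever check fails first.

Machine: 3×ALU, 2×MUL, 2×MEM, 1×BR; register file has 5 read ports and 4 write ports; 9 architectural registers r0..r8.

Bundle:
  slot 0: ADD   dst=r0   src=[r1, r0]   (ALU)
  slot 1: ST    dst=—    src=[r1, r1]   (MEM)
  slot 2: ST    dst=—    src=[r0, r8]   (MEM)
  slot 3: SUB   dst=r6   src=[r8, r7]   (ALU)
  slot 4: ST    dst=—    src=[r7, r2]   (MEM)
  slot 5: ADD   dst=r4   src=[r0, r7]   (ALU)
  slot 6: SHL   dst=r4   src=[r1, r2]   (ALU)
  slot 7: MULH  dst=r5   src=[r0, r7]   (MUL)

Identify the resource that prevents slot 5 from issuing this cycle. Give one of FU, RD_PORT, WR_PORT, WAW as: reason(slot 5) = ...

reason(slot 5) = RD_PORT

slot 0 (ALU): ISSUE — free A2,Mu2,Ld2,B1 rp3 wp3
slot 1 (MEM): ISSUE — free A2,Mu2,Ld1,B1 rp2 wp3
slot 2 (MEM): ISSUE — free A2,Mu2,Ld0,B1 rp0 wp3
slot 3 (ALU): stall RD_PORT — free A2,Mu2,Ld0,B1 rp0 wp3
slot 4 (MEM): stall FU — free A2,Mu2,Ld0,B1 rp0 wp3
slot 5 (ALU): stall RD_PORT — free A2,Mu2,Ld0,B1 rp0 wp3
slot 6 (ALU): stall RD_PORT — free A2,Mu2,Ld0,B1 rp0 wp3
slot 7 (MUL): stall RD_PORT — free A2,Mu2,Ld0,B1 rp0 wp3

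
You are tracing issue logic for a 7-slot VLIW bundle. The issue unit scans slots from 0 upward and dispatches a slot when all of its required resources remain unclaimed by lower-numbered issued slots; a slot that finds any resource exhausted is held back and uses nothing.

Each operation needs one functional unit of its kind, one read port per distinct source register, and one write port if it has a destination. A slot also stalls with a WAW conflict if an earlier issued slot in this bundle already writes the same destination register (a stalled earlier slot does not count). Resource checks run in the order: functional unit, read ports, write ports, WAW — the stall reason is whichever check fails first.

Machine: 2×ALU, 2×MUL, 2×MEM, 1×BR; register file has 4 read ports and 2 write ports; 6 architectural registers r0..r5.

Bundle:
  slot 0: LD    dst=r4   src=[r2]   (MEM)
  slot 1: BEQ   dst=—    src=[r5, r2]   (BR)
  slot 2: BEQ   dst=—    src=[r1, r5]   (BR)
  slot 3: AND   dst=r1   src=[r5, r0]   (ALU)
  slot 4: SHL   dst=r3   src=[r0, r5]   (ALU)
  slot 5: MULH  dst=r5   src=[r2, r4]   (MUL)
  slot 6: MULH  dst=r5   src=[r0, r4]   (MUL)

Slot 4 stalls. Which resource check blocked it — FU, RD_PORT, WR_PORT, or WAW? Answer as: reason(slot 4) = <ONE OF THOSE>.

reason(slot 4) = RD_PORT

slot 0 (MEM): ISSUE — free A2,Mu2,Ld1,B1 rp3 wp1
slot 1 (BR): ISSUE — free A2,Mu2,Ld1,B0 rp1 wp1
slot 2 (BR): stall FU — free A2,Mu2,Ld1,B0 rp1 wp1
slot 3 (ALU): stall RD_PORT — free A2,Mu2,Ld1,B0 rp1 wp1
slot 4 (ALU): stall RD_PORT — free A2,Mu2,Ld1,B0 rp1 wp1
slot 5 (MUL): stall RD_PORT — free A2,Mu2,Ld1,B0 rp1 wp1
slot 6 (MUL): stall RD_PORT — free A2,Mu2,Ld1,B0 rp1 wp1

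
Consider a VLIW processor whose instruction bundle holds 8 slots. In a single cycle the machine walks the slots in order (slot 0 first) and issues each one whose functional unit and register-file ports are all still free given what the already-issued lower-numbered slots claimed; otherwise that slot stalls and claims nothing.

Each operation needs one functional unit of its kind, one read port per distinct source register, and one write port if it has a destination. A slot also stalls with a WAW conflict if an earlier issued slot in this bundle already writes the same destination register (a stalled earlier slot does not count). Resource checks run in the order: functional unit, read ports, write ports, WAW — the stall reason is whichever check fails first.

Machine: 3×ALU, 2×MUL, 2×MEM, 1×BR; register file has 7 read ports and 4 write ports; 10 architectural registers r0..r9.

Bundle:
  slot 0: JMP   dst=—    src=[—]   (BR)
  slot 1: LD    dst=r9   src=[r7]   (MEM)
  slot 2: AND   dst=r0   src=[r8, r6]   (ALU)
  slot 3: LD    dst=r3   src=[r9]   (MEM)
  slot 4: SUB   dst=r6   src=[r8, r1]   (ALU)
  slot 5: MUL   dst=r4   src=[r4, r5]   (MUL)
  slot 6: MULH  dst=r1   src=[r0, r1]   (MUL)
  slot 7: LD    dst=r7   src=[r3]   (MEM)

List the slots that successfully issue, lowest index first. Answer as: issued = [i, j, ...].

  0. BR ⇒ go  {3A/2Mu/2Ld/0B | 7r 4w}
  1. MEM→r9 ⇒ go  {3A/2Mu/1Ld/0B | 6r 3w}
  2. ALU→r0 ⇒ go  {2A/2Mu/1Ld/0B | 4r 2w}
  3. MEM→r3 ⇒ go  {2A/2Mu/0Ld/0B | 3r 1w}
  4. ALU→r6 ⇒ go  {1A/2Mu/0Ld/0B | 1r 0w}
  5. MUL→r4 ⇒ no(RD_PORT)  {1A/2Mu/0Ld/0B | 1r 0w}
  6. MUL→r1 ⇒ no(RD_PORT)  {1A/2Mu/0Ld/0B | 1r 0w}
  7. MEM→r7 ⇒ no(FU)  {1A/2Mu/0Ld/0B | 1r 0w}

issued = [0, 1, 2, 3, 4]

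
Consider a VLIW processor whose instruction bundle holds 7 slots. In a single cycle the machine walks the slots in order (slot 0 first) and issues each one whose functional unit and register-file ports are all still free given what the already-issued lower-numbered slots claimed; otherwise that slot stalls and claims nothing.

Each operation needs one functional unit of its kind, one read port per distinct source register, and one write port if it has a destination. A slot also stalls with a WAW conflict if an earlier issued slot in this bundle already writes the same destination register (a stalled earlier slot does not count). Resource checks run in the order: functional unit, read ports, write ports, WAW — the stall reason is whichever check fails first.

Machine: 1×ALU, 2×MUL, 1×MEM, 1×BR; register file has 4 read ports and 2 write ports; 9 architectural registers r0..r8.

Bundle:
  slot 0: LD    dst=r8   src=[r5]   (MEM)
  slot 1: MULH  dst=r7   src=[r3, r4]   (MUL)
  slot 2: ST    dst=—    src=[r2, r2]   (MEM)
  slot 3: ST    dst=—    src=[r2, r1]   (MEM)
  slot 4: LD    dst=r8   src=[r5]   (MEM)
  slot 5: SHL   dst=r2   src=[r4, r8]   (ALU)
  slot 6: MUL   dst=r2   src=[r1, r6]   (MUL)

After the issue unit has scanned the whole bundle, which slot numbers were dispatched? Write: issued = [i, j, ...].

issued = [0, 1]

#0 MEM src=r5 dispatched  <A:1 Mu:2 Ld:0 B:1 rd:3 wr:1>
#1 MUL src=r3,r4 dispatched  <A:1 Mu:1 Ld:0 B:1 rd:1 wr:0>
#2 MEM src=r2,r2 held:FU  <A:1 Mu:1 Ld:0 B:1 rd:1 wr:0>
#3 MEM src=r2,r1 held:FU  <A:1 Mu:1 Ld:0 B:1 rd:1 wr:0>
#4 MEM src=r5 held:FU  <A:1 Mu:1 Ld:0 B:1 rd:1 wr:0>
#5 ALU src=r4,r8 held:RD_PORT  <A:1 Mu:1 Ld:0 B:1 rd:1 wr:0>
#6 MUL src=r1,r6 held:RD_PORT  <A:1 Mu:1 Ld:0 B:1 rd:1 wr:0>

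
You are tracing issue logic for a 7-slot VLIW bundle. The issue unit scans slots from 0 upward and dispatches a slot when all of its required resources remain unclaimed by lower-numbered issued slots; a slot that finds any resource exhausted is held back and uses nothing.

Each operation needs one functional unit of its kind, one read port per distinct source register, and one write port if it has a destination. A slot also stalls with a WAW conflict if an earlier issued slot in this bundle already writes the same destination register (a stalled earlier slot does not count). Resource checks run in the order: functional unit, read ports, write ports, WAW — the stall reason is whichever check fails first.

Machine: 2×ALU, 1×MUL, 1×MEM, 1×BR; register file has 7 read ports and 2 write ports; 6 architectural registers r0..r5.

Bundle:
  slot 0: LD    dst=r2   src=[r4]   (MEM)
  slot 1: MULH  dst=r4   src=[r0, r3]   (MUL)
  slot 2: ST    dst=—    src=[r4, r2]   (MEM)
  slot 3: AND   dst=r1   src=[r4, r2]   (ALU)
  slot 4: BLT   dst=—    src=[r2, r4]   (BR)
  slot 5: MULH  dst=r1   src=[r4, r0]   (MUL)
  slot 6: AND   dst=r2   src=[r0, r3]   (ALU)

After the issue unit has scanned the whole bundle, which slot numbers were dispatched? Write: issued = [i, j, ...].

issued = [0, 1, 4]

slot 0 (MEM): ISSUE — free A2,Mu1,Ld0,B1 rp6 wp1
slot 1 (MUL): ISSUE — free A2,Mu0,Ld0,B1 rp4 wp0
slot 2 (MEM): stall FU — free A2,Mu0,Ld0,B1 rp4 wp0
slot 3 (ALU): stall WR_PORT — free A2,Mu0,Ld0,B1 rp4 wp0
slot 4 (BR): ISSUE — free A2,Mu0,Ld0,B0 rp2 wp0
slot 5 (MUL): stall FU — free A2,Mu0,Ld0,B0 rp2 wp0
slot 6 (ALU): stall WR_PORT — free A2,Mu0,Ld0,B0 rp2 wp0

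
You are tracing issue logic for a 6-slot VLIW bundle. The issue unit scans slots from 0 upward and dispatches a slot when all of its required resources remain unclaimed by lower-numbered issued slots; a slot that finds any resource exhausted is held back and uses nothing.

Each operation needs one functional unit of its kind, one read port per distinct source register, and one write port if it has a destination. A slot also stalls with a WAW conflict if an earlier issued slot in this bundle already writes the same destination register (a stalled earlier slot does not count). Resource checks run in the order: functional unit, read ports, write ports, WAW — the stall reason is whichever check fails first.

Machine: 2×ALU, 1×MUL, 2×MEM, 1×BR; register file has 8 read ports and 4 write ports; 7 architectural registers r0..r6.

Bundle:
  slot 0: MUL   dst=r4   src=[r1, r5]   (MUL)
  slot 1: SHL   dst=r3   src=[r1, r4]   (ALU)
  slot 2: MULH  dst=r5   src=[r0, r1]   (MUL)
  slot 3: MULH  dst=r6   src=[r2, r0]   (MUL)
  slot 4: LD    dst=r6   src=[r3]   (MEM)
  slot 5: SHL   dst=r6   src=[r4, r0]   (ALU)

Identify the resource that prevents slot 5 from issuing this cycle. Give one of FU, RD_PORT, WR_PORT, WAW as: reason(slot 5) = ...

slot 0 (MUL): ISSUE — free A2,Mu0,Ld2,B1 rp6 wp3
slot 1 (ALU): ISSUE — free A1,Mu0,Ld2,B1 rp4 wp2
slot 2 (MUL): stall FU — free A1,Mu0,Ld2,B1 rp4 wp2
slot 3 (MUL): stall FU — free A1,Mu0,Ld2,B1 rp4 wp2
slot 4 (MEM): ISSUE — free A1,Mu0,Ld1,B1 rp3 wp1
slot 5 (ALU): stall WAW — free A1,Mu0,Ld1,B1 rp3 wp1

reason(slot 5) = WAW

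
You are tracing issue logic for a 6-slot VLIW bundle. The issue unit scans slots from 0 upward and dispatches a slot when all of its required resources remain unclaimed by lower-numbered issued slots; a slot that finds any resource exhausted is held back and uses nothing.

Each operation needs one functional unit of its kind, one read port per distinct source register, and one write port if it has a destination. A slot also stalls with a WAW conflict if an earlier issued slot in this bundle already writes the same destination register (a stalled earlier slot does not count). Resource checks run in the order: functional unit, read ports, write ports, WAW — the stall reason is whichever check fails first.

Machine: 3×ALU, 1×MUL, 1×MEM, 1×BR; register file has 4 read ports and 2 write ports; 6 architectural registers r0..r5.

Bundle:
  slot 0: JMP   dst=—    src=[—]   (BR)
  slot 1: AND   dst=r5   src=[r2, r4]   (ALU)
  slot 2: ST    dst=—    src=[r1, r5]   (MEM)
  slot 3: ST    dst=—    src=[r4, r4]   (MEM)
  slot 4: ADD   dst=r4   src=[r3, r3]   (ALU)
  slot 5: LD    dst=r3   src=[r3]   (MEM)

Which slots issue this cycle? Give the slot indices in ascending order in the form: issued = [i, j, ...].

issued = [0, 1, 2]

#0 BR src=- dispatched  <A:3 Mu:1 Ld:1 B:0 rd:4 wr:2>
#1 ALU src=r2,r4 dispatched  <A:2 Mu:1 Ld:1 B:0 rd:2 wr:1>
#2 MEM src=r1,r5 dispatched  <A:2 Mu:1 Ld:0 B:0 rd:0 wr:1>
#3 MEM src=r4,r4 held:FU  <A:2 Mu:1 Ld:0 B:0 rd:0 wr:1>
#4 ALU src=r3,r3 held:RD_PORT  <A:2 Mu:1 Ld:0 B:0 rd:0 wr:1>
#5 MEM src=r3 held:FU  <A:2 Mu:1 Ld:0 B:0 rd:0 wr:1>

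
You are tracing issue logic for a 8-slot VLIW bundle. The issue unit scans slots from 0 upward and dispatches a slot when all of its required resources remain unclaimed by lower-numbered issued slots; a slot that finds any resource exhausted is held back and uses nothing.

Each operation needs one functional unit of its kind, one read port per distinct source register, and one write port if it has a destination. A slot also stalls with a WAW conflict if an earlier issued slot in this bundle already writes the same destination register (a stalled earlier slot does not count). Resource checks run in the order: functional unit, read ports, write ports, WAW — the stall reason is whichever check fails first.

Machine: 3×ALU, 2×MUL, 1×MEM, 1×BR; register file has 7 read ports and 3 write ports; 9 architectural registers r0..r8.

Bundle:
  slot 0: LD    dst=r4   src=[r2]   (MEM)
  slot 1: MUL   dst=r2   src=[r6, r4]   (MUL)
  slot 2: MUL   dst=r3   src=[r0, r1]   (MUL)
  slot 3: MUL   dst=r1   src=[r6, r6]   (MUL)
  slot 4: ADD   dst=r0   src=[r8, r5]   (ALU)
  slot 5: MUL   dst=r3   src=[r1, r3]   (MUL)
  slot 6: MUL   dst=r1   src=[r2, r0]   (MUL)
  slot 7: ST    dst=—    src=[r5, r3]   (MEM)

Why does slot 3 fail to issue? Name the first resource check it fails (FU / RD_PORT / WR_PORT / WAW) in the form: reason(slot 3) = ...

reason(slot 3) = FU

[0] MEM needs rd=1 wr=1: ok; after: ALU=3 MUL=2 MEM=0 BR=1, R=6, W=2
[1] MUL needs rd=2 wr=1: ok; after: ALU=3 MUL=1 MEM=0 BR=1, R=4, W=1
[2] MUL needs rd=2 wr=1: ok; after: ALU=3 MUL=0 MEM=0 BR=1, R=2, W=0
[3] MUL needs rd=1 wr=1: FU; after: ALU=3 MUL=0 MEM=0 BR=1, R=2, W=0
[4] ALU needs rd=2 wr=1: WR_PORT; after: ALU=3 MUL=0 MEM=0 BR=1, R=2, W=0
[5] MUL needs rd=2 wr=1: FU; after: ALU=3 MUL=0 MEM=0 BR=1, R=2, W=0
[6] MUL needs rd=2 wr=1: FU; after: ALU=3 MUL=0 MEM=0 BR=1, R=2, W=0
[7] MEM needs rd=2 wr=0: FU; after: ALU=3 MUL=0 MEM=0 BR=1, R=2, W=0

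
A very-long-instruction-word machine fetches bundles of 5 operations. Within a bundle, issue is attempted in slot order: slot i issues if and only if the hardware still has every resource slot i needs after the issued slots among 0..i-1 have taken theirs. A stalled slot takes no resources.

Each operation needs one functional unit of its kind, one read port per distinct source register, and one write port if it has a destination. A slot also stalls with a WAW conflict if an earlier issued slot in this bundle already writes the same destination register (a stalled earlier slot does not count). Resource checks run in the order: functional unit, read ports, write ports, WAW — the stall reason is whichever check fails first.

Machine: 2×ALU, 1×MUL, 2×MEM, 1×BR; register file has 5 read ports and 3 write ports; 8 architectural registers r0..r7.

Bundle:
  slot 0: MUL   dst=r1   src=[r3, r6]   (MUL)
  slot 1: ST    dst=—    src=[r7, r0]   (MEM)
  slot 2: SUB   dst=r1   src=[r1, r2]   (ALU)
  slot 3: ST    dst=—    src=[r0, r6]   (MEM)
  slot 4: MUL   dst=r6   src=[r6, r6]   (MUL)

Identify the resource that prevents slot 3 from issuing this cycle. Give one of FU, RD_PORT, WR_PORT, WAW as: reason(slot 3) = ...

reason(slot 3) = RD_PORT

#0 MUL src=r3,r6 dispatched  <A:2 Mu:0 Ld:2 B:1 rd:3 wr:2>
#1 MEM src=r7,r0 dispatched  <A:2 Mu:0 Ld:1 B:1 rd:1 wr:2>
#2 ALU src=r1,r2 held:RD_PORT  <A:2 Mu:0 Ld:1 B:1 rd:1 wr:2>
#3 MEM src=r0,r6 held:RD_PORT  <A:2 Mu:0 Ld:1 B:1 rd:1 wr:2>
#4 MUL src=r6,r6 held:FU  <A:2 Mu:0 Ld:1 B:1 rd:1 wr:2>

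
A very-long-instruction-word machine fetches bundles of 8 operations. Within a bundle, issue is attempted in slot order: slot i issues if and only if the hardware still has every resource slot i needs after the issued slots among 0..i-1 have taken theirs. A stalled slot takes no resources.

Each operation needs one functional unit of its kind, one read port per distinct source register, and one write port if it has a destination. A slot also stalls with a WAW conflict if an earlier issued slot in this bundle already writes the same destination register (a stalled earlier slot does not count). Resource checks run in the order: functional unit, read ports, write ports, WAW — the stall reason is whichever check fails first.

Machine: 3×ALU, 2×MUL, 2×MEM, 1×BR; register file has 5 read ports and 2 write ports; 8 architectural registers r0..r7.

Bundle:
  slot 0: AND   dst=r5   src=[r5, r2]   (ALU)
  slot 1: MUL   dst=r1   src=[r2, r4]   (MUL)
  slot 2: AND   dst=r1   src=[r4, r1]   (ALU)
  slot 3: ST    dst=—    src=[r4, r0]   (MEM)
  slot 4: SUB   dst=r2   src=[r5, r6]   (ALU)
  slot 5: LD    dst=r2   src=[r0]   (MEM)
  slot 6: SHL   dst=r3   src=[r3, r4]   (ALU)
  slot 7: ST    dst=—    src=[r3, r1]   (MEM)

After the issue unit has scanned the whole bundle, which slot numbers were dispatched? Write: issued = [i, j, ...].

issued = [0, 1]

#0 ALU src=r5,r2 dispatched  <A:2 Mu:2 Ld:2 B:1 rd:3 wr:1>
#1 MUL src=r2,r4 dispatched  <A:2 Mu:1 Ld:2 B:1 rd:1 wr:0>
#2 ALU src=r4,r1 held:RD_PORT  <A:2 Mu:1 Ld:2 B:1 rd:1 wr:0>
#3 MEM src=r4,r0 held:RD_PORT  <A:2 Mu:1 Ld:2 B:1 rd:1 wr:0>
#4 ALU src=r5,r6 held:RD_PORT  <A:2 Mu:1 Ld:2 B:1 rd:1 wr:0>
#5 MEM src=r0 held:WR_PORT  <A:2 Mu:1 Ld:2 B:1 rd:1 wr:0>
#6 ALU src=r3,r4 held:RD_PORT  <A:2 Mu:1 Ld:2 B:1 rd:1 wr:0>
#7 MEM src=r3,r1 held:RD_PORT  <A:2 Mu:1 Ld:2 B:1 rd:1 wr:0>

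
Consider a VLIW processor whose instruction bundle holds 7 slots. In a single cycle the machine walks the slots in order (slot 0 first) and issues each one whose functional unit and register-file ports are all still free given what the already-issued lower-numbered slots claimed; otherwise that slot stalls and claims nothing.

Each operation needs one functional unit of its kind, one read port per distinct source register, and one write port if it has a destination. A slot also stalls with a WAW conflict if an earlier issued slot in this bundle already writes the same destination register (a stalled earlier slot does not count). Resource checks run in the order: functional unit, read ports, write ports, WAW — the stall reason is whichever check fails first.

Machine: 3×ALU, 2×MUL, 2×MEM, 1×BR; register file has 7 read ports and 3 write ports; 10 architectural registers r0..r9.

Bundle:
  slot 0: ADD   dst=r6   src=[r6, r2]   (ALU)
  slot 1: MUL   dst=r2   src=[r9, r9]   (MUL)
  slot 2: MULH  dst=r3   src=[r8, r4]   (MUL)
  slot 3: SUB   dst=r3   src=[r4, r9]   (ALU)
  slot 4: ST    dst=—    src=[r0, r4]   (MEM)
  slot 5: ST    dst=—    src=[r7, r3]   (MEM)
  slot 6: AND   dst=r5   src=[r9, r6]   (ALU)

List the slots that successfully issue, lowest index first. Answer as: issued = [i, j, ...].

issued = [0, 1, 2, 4]

(0) want 1×ALU +2rd +1wr — yes → AL2|MU2|ME2|BR1|rd5|wr2
(1) want 1×MUL +1rd +1wr — yes → AL2|MU1|ME2|BR1|rd4|wr1
(2) want 1×MUL +2rd +1wr — yes → AL2|MU0|ME2|BR1|rd2|wr0
(3) want 1×ALU +2rd +1wr — WR_PORT → AL2|MU0|ME2|BR1|rd2|wr0
(4) want 1×MEM +2rd +0wr — yes → AL2|MU0|ME1|BR1|rd0|wr0
(5) want 1×MEM +2rd +0wr — RD_PORT → AL2|MU0|ME1|BR1|rd0|wr0
(6) want 1×ALU +2rd +1wr — RD_PORT → AL2|MU0|ME1|BR1|rd0|wr0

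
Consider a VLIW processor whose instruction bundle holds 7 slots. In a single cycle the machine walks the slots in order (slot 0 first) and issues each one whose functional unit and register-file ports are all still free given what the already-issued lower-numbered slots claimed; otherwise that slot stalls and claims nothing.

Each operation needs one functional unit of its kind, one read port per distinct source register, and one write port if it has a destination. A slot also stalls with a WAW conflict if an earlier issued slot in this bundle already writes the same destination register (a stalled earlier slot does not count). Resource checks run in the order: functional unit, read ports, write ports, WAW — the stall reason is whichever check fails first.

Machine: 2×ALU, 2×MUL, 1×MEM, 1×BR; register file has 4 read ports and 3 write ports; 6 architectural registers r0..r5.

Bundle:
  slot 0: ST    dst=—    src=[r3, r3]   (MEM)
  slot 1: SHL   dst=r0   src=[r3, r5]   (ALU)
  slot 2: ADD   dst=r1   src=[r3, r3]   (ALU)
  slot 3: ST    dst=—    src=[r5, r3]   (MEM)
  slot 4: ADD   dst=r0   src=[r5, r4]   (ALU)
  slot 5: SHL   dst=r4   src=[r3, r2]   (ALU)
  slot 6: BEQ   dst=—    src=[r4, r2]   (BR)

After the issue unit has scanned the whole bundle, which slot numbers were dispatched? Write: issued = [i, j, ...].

slot 0 (MEM): ISSUE — free A2,Mu2,Ld0,B1 rp3 wp3
slot 1 (ALU): ISSUE — free A1,Mu2,Ld0,B1 rp1 wp2
slot 2 (ALU): ISSUE — free A0,Mu2,Ld0,B1 rp0 wp1
slot 3 (MEM): stall FU — free A0,Mu2,Ld0,B1 rp0 wp1
slot 4 (ALU): stall FU — free A0,Mu2,Ld0,B1 rp0 wp1
slot 5 (ALU): stall FU — free A0,Mu2,Ld0,B1 rp0 wp1
slot 6 (BR): stall RD_PORT — free A0,Mu2,Ld0,B1 rp0 wp1

issued = [0, 1, 2]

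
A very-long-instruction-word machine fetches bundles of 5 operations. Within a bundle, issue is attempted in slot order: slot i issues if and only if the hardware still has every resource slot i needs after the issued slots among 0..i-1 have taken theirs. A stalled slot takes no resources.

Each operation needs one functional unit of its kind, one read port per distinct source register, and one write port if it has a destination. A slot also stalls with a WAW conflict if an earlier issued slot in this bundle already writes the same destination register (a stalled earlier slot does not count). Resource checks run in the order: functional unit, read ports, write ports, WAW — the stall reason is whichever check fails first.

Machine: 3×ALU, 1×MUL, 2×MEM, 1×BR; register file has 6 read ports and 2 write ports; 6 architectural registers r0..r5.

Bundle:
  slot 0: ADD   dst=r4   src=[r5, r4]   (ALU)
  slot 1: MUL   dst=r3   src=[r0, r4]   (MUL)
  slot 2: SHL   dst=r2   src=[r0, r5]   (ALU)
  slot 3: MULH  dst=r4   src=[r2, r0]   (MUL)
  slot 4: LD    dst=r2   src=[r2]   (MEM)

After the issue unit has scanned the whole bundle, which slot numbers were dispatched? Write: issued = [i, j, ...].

  0. ALU→r4 ⇒ go  {2A/1Mu/2Ld/1B | 4r 1w}
  1. MUL→r3 ⇒ go  {2A/0Mu/2Ld/1B | 2r 0w}
  2. ALU→r2 ⇒ no(WR_PORT)  {2A/0Mu/2Ld/1B | 2r 0w}
  3. MUL→r4 ⇒ no(FU)  {2A/0Mu/2Ld/1B | 2r 0w}
  4. MEM→r2 ⇒ no(WR_PORT)  {2A/0Mu/2Ld/1B | 2r 0w}

issued = [0, 1]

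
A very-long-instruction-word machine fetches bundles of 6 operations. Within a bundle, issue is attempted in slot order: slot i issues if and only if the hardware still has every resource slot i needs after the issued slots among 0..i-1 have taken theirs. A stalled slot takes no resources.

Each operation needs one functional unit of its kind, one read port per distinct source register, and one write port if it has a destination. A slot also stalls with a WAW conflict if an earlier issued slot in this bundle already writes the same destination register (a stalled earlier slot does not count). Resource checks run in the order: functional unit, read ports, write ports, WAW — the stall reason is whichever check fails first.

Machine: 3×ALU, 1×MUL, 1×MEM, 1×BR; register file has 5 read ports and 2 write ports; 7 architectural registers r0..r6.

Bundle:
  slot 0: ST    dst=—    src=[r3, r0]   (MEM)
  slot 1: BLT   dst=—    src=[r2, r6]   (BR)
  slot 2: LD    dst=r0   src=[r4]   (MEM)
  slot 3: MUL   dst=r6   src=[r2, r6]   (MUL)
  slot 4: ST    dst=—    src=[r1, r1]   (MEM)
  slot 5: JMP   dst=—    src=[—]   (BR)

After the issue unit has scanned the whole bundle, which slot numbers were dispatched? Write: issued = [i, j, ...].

issued = [0, 1]

slot 0 (MEM): ISSUE — free A3,Mu1,Ld0,B1 rp3 wp2
slot 1 (BR): ISSUE — free A3,Mu1,Ld0,B0 rp1 wp2
slot 2 (MEM): stall FU — free A3,Mu1,Ld0,B0 rp1 wp2
slot 3 (MUL): stall RD_PORT — free A3,Mu1,Ld0,B0 rp1 wp2
slot 4 (MEM): stall FU — free A3,Mu1,Ld0,B0 rp1 wp2
slot 5 (BR): stall FU — free A3,Mu1,Ld0,B0 rp1 wp2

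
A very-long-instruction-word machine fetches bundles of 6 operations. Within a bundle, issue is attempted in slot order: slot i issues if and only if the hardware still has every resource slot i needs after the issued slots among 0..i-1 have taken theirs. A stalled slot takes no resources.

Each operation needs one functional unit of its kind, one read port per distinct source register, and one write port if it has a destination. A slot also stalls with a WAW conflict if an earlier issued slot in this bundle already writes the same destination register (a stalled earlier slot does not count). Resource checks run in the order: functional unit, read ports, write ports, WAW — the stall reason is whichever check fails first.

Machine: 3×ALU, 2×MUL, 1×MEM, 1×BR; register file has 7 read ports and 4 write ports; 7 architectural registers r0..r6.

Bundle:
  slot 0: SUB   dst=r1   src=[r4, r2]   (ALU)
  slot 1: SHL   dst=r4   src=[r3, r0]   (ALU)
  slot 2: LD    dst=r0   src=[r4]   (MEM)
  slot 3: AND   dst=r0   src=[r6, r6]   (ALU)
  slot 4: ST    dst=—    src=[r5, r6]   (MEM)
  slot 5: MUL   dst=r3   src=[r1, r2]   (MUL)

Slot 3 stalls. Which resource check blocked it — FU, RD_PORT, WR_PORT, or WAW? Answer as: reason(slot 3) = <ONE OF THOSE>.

reason(slot 3) = WAW

#0 ALU src=r4,r2 dispatched  <A:2 Mu:2 Ld:1 B:1 rd:5 wr:3>
#1 ALU src=r3,r0 dispatched  <A:1 Mu:2 Ld:1 B:1 rd:3 wr:2>
#2 MEM src=r4 dispatched  <A:1 Mu:2 Ld:0 B:1 rd:2 wr:1>
#3 ALU src=r6,r6 held:WAW  <A:1 Mu:2 Ld:0 B:1 rd:2 wr:1>
#4 MEM src=r5,r6 held:FU  <A:1 Mu:2 Ld:0 B:1 rd:2 wr:1>
#5 MUL src=r1,r2 dispatched  <A:1 Mu:1 Ld:0 B:1 rd:0 wr:0>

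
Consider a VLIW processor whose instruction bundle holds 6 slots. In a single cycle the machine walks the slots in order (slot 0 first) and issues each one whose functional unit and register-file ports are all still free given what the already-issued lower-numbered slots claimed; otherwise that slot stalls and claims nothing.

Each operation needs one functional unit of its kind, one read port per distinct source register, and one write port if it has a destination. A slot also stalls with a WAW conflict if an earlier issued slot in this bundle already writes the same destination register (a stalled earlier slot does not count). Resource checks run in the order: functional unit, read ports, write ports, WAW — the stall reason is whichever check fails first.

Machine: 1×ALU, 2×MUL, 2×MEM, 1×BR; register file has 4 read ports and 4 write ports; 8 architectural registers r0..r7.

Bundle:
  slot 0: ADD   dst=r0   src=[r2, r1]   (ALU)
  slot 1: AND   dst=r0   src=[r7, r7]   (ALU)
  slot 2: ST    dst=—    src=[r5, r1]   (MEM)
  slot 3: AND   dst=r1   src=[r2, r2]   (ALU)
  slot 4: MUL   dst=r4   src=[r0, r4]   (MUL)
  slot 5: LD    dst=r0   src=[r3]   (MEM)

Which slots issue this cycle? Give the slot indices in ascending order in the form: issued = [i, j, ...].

(0) want 1×ALU +2rd +1wr — yes → AL0|MU2|ME2|BR1|rd2|wr3
(1) want 1×ALU +1rd +1wr — FU → AL0|MU2|ME2|BR1|rd2|wr3
(2) want 1×MEM +2rd +0wr — yes → AL0|MU2|ME1|BR1|rd0|wr3
(3) want 1×ALU +1rd +1wr — FU → AL0|MU2|ME1|BR1|rd0|wr3
(4) want 1×MUL +2rd +1wr — RD_PORT → AL0|MU2|ME1|BR1|rd0|wr3
(5) want 1×MEM +1rd +1wr — RD_PORT → AL0|MU2|ME1|BR1|rd0|wr3

issued = [0, 2]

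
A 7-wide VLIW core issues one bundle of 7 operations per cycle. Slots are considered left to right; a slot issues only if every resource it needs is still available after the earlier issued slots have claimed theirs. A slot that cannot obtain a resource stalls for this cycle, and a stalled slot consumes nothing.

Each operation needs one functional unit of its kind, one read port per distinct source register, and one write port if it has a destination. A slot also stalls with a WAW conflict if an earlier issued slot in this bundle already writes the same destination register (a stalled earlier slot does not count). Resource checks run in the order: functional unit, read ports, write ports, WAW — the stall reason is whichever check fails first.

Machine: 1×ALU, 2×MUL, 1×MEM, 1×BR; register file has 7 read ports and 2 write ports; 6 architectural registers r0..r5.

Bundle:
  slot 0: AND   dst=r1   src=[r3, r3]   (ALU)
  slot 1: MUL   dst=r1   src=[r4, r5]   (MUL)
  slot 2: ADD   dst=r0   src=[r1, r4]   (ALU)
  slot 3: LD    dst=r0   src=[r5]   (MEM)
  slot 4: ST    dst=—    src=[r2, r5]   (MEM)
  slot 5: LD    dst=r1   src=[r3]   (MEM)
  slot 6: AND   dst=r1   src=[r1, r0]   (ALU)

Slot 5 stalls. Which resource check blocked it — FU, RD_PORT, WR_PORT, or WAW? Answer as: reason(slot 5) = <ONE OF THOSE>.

reason(slot 5) = FU

  0. ALU→r1 ⇒ go  {0A/2Mu/1Ld/1B | 6r 1w}
  1. MUL→r1 ⇒ no(WAW)  {0A/2Mu/1Ld/1B | 6r 1w}
  2. ALU→r0 ⇒ no(FU)  {0A/2Mu/1Ld/1B | 6r 1w}
  3. MEM→r0 ⇒ go  {0A/2Mu/0Ld/1B | 5r 0w}
  4. MEM ⇒ no(FU)  {0A/2Mu/0Ld/1B | 5r 0w}
  5. MEM→r1 ⇒ no(FU)  {0A/2Mu/0Ld/1B | 5r 0w}
  6. ALU→r1 ⇒ no(FU)  {0A/2Mu/0Ld/1B | 5r 0w}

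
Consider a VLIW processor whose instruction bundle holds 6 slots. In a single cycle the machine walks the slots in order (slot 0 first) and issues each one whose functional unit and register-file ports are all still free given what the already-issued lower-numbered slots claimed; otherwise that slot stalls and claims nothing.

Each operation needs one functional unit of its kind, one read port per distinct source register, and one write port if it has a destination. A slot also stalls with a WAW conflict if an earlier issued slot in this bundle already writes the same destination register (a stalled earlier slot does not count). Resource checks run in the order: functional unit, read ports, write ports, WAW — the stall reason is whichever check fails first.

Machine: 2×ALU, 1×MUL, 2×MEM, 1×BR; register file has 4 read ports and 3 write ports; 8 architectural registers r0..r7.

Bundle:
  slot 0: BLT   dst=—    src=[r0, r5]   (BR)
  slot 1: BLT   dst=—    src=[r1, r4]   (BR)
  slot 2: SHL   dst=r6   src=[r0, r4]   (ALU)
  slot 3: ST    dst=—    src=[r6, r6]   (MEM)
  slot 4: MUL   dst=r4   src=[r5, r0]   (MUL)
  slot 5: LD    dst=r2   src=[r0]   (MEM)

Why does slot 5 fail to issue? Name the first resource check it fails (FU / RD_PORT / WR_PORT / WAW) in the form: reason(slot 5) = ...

  0. BR ⇒ go  {2A/1Mu/2Ld/0B | 2r 3w}
  1. BR ⇒ no(FU)  {2A/1Mu/2Ld/0B | 2r 3w}
  2. ALU→r6 ⇒ go  {1A/1Mu/2Ld/0B | 0r 2w}
  3. MEM ⇒ no(RD_PORT)  {1A/1Mu/2Ld/0B | 0r 2w}
  4. MUL→r4 ⇒ no(RD_PORT)  {1A/1Mu/2Ld/0B | 0r 2w}
  5. MEM→r2 ⇒ no(RD_PORT)  {1A/1Mu/2Ld/0B | 0r 2w}

reason(slot 5) = RD_PORT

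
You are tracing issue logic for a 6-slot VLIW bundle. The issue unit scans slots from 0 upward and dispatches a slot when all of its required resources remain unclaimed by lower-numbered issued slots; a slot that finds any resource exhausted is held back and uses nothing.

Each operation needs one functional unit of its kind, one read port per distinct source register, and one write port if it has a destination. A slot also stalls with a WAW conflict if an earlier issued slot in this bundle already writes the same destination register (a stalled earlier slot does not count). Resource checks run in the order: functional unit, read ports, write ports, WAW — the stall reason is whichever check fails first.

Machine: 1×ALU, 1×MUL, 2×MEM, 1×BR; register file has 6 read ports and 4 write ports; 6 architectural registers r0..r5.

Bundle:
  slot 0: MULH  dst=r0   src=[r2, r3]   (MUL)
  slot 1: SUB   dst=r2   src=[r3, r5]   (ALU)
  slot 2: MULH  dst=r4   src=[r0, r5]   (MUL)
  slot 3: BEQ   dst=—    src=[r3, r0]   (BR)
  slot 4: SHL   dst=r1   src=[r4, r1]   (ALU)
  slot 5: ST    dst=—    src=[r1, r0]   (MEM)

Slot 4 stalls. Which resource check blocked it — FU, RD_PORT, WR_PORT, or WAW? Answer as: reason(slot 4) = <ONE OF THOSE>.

[0] MUL needs rd=2 wr=1: ok; after: ALU=1 MUL=0 MEM=2 BR=1, R=4, W=3
[1] ALU needs rd=2 wr=1: ok; after: ALU=0 MUL=0 MEM=2 BR=1, R=2, W=2
[2] MUL needs rd=2 wr=1: FU; after: ALU=0 MUL=0 MEM=2 BR=1, R=2, W=2
[3] BR needs rd=2 wr=0: ok; after: ALU=0 MUL=0 MEM=2 BR=0, R=0, W=2
[4] ALU needs rd=2 wr=1: FU; after: ALU=0 MUL=0 MEM=2 BR=0, R=0, W=2
[5] MEM needs rd=2 wr=0: RD_PORT; after: ALU=0 MUL=0 MEM=2 BR=0, R=0, W=2

reason(slot 4) = FU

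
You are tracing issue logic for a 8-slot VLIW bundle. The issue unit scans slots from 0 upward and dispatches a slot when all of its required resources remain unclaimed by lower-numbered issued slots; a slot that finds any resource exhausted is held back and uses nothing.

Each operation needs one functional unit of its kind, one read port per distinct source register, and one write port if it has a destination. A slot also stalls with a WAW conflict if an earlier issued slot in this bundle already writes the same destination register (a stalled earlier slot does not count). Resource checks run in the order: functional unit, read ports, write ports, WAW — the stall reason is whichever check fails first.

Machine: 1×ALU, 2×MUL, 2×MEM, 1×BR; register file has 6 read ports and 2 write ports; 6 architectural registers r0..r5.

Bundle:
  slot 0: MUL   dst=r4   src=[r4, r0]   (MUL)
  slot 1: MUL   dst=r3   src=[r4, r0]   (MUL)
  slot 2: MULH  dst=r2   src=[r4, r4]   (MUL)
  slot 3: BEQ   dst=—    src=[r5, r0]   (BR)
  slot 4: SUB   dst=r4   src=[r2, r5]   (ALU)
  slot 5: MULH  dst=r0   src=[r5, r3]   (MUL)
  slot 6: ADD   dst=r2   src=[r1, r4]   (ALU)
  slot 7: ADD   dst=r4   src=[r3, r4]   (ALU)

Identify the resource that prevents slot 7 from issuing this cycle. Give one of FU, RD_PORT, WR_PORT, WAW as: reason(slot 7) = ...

[0] MUL needs rd=2 wr=1: ok; after: ALU=1 MUL=1 MEM=2 BR=1, R=4, W=1
[1] MUL needs rd=2 wr=1: ok; after: ALU=1 MUL=0 MEM=2 BR=1, R=2, W=0
[2] MUL needs rd=1 wr=1: FU; after: ALU=1 MUL=0 MEM=2 BR=1, R=2, W=0
[3] BR needs rd=2 wr=0: ok; after: ALU=1 MUL=0 MEM=2 BR=0, R=0, W=0
[4] ALU needs rd=2 wr=1: RD_PORT; after: ALU=1 MUL=0 MEM=2 BR=0, R=0, W=0
[5] MUL needs rd=2 wr=1: FU; after: ALU=1 MUL=0 MEM=2 BR=0, R=0, W=0
[6] ALU needs rd=2 wr=1: RD_PORT; after: ALU=1 MUL=0 MEM=2 BR=0, R=0, W=0
[7] ALU needs rd=2 wr=1: RD_PORT; after: ALU=1 MUL=0 MEM=2 BR=0, R=0, W=0

reason(slot 7) = RD_PORT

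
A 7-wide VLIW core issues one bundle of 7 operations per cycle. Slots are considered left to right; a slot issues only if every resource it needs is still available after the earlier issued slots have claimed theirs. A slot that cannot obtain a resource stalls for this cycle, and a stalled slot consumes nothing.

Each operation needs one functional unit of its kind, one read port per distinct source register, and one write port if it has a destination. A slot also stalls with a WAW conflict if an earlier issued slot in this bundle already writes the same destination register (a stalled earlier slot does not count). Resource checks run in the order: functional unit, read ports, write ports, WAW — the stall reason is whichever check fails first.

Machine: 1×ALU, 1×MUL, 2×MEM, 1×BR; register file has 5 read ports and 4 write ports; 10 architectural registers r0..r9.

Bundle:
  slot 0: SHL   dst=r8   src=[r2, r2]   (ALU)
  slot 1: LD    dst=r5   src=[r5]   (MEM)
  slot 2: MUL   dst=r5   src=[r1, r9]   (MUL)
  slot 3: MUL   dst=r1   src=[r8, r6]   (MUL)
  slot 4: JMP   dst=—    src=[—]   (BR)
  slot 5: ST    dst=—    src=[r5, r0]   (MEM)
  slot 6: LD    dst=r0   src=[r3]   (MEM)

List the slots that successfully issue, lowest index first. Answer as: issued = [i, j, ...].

#0 ALU src=r2,r2 dispatched  <A:0 Mu:1 Ld:2 B:1 rd:4 wr:3>
#1 MEM src=r5 dispatched  <A:0 Mu:1 Ld:1 B:1 rd:3 wr:2>
#2 MUL src=r1,r9 held:WAW  <A:0 Mu:1 Ld:1 B:1 rd:3 wr:2>
#3 MUL src=r8,r6 dispatched  <A:0 Mu:0 Ld:1 B:1 rd:1 wr:1>
#4 BR src=- dispatched  <A:0 Mu:0 Ld:1 B:0 rd:1 wr:1>
#5 MEM src=r5,r0 held:RD_PORT  <A:0 Mu:0 Ld:1 B:0 rd:1 wr:1>
#6 MEM src=r3 dispatched  <A:0 Mu:0 Ld:0 B:0 rd:0 wr:0>

issued = [0, 1, 3, 4, 6]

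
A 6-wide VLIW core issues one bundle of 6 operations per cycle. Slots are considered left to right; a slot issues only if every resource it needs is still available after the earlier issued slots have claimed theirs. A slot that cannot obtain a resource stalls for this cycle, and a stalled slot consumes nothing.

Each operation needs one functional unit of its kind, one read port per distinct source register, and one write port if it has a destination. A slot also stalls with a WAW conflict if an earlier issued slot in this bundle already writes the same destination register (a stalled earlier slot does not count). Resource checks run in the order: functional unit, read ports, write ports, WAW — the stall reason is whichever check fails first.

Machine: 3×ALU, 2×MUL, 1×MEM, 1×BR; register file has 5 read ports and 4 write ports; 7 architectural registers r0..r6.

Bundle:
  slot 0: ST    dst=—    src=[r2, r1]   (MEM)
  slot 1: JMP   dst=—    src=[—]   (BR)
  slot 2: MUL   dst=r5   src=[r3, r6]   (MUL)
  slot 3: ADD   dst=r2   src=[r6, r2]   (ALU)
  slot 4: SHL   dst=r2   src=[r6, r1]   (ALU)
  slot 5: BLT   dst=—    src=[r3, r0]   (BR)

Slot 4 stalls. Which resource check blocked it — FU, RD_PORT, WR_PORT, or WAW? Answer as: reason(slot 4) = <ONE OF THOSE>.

reason(slot 4) = RD_PORT

[0] MEM needs rd=2 wr=0: ok; after: ALU=3 MUL=2 MEM=0 BR=1, R=3, W=4
[1] BR needs rd=0 wr=0: ok; after: ALU=3 MUL=2 MEM=0 BR=0, R=3, W=4
[2] MUL needs rd=2 wr=1: ok; after: ALU=3 MUL=1 MEM=0 BR=0, R=1, W=3
[3] ALU needs rd=2 wr=1: RD_PORT; after: ALU=3 MUL=1 MEM=0 BR=0, R=1, W=3
[4] ALU needs rd=2 wr=1: RD_PORT; after: ALU=3 MUL=1 MEM=0 BR=0, R=1, W=3
[5] BR needs rd=2 wr=0: FU; after: ALU=3 MUL=1 MEM=0 BR=0, R=1, W=3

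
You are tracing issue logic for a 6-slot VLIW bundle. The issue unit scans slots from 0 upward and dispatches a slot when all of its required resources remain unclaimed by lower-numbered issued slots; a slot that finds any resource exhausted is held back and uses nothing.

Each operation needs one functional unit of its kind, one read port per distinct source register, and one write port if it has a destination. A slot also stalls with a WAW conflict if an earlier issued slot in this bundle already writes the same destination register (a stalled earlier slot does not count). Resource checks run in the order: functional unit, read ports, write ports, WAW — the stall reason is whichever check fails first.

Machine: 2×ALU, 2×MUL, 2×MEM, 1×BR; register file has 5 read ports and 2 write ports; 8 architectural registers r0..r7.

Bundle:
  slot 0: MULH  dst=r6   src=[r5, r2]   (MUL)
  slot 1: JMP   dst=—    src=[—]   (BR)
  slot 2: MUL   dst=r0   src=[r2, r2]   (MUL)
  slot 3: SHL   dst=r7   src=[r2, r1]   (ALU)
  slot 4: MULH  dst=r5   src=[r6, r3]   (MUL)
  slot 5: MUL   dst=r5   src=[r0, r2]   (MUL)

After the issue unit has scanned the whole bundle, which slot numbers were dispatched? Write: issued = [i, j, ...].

issued = [0, 1, 2]

(0) want 1×MUL +2rd +1wr — yes → AL2|MU1|ME2|BR1|rd3|wr1
(1) want 1×BR +0rd +0wr — yes → AL2|MU1|ME2|BR0|rd3|wr1
(2) want 1×MUL +1rd +1wr — yes → AL2|MU0|ME2|BR0|rd2|wr0
(3) want 1×ALU +2rd +1wr — WR_PORT → AL2|MU0|ME2|BR0|rd2|wr0
(4) want 1×MUL +2rd +1wr — FU → AL2|MU0|ME2|BR0|rd2|wr0
(5) want 1×MUL +2rd +1wr — FU → AL2|MU0|ME2|BR0|rd2|wr0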